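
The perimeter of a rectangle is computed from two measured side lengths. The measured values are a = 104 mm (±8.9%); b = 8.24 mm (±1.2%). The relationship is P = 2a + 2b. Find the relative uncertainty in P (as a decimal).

0.0825

P is a linear combination, so absolute uncertainties add in quadrature:
  (2·δa)² = 343;  (2·δb)² = 0.0391
δP = √(343) = 18.5 mm
P = 224 mm, so δP/P = 18.5/224 = 0.0825.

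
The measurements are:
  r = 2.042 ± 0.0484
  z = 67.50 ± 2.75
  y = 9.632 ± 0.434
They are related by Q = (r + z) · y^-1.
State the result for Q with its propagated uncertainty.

Let u = r + z = 69.54. δu = √(δr² + δz²) = √(0.00234 + 7.56) = 2.75, so δu/u = 0.0396.
Q is then a monomial in u, y:
δQ/Q = √((δu/u)² + (-1·δy/y)²) = √(0.00156 + 0.00203) = 0.0600
Q = 7.220, so δQ = 0.0600 × 7.220 = 0.433.

7.220 ± 0.433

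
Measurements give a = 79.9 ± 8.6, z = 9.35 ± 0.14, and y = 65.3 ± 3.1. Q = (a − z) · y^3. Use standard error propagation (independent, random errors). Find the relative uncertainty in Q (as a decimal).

0.187

Let u = a − z = 70.6. δu = √(δa² + δz²) = √(74.0 + 0.0196) = 8.60, so δu/u = 0.122.
Q is then a monomial in u, y:
δQ/Q = √((δu/u)² + (3·δy/y)²) = √(0.0149 + 0.0203) = 0.187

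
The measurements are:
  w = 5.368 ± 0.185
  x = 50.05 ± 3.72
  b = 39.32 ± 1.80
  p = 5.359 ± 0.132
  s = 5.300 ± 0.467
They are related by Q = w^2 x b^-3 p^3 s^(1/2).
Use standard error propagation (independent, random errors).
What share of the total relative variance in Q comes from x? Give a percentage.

(δQ/Q)² = (2·δw/w)² + (1·δx/x)² + (-3·δb/b)² + (3·δp/p)² + (½·δs/s)²
  w term: (2×0.0345)² = 0.00475
  x term: (1×0.0743)² = 0.00552
  b term: (-3×0.0458)² = 0.0189
  p term: (3×0.0246)² = 0.00546
  s term: (0.5×0.0881)² = 0.00194
Total = 0.0365. Share from x = 0.00552/0.0365 = 0.151.

15.1%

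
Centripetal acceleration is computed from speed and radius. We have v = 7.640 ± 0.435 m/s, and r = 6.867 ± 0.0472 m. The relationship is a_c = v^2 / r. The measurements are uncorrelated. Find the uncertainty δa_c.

0.970 m/s^2

a_c is a product of powers, so relative uncertainties combine in quadrature:
  (2·δv/v)² = (2×0.0569)² = 0.0130;  (-1·δr/r)² = (-1×0.00687)² = 4.72e-05
δa_c/a_c = √(0.0130) = 0.114
a_c = 8.500 m/s^2, so δa_c = 0.114 × 8.500 = 0.970 m/s^2.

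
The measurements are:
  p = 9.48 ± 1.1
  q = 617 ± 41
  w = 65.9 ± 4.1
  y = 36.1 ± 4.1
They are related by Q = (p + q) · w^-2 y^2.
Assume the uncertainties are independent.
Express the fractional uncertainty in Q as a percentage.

26.7%

Let u = p + q = 626. δu = √(δp² + δq²) = √(1.21 + 1680) = 41.0, so δu/u = 0.0655.
Q is then a monomial in u, w, y:
δQ/Q = √((δu/u)² + (-2·δw/w)² + (2·δy/y)²) = √(0.00429 + 0.0155 + 0.0516) = 0.267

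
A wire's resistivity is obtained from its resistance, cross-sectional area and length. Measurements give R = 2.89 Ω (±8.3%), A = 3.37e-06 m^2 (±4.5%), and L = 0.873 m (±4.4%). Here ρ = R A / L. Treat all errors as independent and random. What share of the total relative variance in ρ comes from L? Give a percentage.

17.8%

(δρ/ρ)² = (1·δR/R)² + (1·δA/A)² + (-1·δL/L)²
  R term: (1×0.0830)² = 0.00689
  A term: (1×0.0450)² = 0.00202
  L term: (-1×0.0440)² = 0.00194
Total = 0.0109. Share from L = 0.00194/0.0109 = 0.178.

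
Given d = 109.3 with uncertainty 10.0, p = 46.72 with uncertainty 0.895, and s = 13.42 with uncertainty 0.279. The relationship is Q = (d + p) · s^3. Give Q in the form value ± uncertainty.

Let u = d + p = 156.0. δu = √(δd² + δp²) = √(100 + 0.801) = 10.0, so δu/u = 0.0644.
Q is then a monomial in u, s:
δQ/Q = √((δu/u)² + (3·δs/s)²) = √(0.00414 + 0.00389) = 0.0896
Q = 377100, so δQ = 0.0896 × 377100 = 33800.

377100 ± 33800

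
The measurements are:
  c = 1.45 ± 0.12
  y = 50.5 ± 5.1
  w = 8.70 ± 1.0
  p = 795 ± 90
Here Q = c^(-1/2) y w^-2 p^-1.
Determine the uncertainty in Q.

For a monomial Q ∝ c^(-1/2), y, w^-2, p^-1, fractional errors add in quadrature:
  (−½·δc/c)² = (-0.5×0.0828)² = 0.00171;  (1·δy/y)² = (1×0.101)² = 0.0102;  (-2·δw/w)² = (-2×0.115)² = 0.0528;  (-1·δp/p)² = (-1×0.113)² = 0.0128
δQ/Q = √(0.0776) = 0.279
Q = 0.000697, so δQ = 0.279 × 0.000697 = 0.000194.

0.000194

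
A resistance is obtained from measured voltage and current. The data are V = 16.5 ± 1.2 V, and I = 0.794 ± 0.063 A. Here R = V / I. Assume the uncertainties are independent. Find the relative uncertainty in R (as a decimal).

0.108

Since R is a product/quotient, work with relative uncertainties:
  (1·δV/V)² = (1×0.0727)² = 0.00529;  (-1·δI/I)² = (-1×0.0793)² = 0.00630
δR/R = √(0.0116) = 0.108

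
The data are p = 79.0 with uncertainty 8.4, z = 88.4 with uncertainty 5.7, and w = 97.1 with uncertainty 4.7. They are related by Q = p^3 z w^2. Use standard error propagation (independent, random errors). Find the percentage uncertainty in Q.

34.0%

For a monomial Q ∝ p^3, z, w^2, fractional errors add in quadrature:
  (3·δp/p)² = (3×0.106)² = 0.102;  (1·δz/z)² = (1×0.0645)² = 0.00416;  (2·δw/w)² = (2×0.0484)² = 0.00937
δQ/Q = √(0.115) = 0.340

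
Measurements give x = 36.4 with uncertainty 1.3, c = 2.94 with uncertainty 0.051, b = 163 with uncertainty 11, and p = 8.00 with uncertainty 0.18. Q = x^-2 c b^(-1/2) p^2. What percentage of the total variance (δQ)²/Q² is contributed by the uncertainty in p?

(δQ/Q)² = (-2·δx/x)² + (1·δc/c)² + (−½·δb/b)² + (2·δp/p)²
  x term: (-2×0.0357)² = 0.00510
  c term: (1×0.0173)² = 0.000301
  b term: (-0.5×0.0675)² = 0.00114
  p term: (2×0.0225)² = 0.00202
Total = 0.00857. Share from p = 0.00202/0.00857 = 0.236.

23.6%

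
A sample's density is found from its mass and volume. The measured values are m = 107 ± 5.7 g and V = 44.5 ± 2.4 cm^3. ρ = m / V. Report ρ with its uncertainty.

Each factor contributes (exponent × relative error)² to (δρ/ρ)²:
  (1·δm/m)² = (1×0.0533)² = 0.00284;  (-1·δV/V)² = (-1×0.0539)² = 0.00291
δρ/ρ = √(0.00575) = 0.0758
ρ = 2.40 g/cm^3, so δρ = 0.0758 × 2.40 = 0.182 g/cm^3.

2.40 ± 0.182 g/cm^3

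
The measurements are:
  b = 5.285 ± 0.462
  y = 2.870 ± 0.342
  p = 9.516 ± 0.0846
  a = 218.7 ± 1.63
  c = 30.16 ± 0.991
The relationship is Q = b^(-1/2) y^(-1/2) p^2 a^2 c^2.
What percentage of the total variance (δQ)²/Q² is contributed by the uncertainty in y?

34.4%

(δQ/Q)² = (−½·δb/b)² + (−½·δy/y)² + (2·δp/p)² + (2·δa/a)² + (2·δc/c)²
  b term: (-0.5×0.0874)² = 0.00191
  y term: (-0.5×0.119)² = 0.00355
  p term: (2×0.00889)² = 0.000316
  a term: (2×0.00745)² = 0.000222
  c term: (2×0.0329)² = 0.00432
Total = 0.0103. Share from y = 0.00355/0.0103 = 0.344.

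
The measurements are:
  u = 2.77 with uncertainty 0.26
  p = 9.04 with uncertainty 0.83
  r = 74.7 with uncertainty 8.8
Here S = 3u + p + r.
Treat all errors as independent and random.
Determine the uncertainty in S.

Sums and differences: (δS)² = Σ (cᵢ δxᵢ)².
  (3·δu)² = 0.608;  (δp)² = 0.689;  (δr)² = 77.4
δS = √(78.7) = 8.87

8.87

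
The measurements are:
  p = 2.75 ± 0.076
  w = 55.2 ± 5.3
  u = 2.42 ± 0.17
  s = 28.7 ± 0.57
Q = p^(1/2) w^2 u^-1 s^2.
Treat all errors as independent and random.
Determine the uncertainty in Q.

3.59e+05

Products/powers → add relative errors in quadrature, weighted by exponent:
  (½·δp/p)² = (0.5×0.0276)² = 0.000191;  (2·δw/w)² = (2×0.0960)² = 0.0369;  (-1·δu/u)² = (-1×0.0702)² = 0.00493;  (2·δs/s)² = (2×0.0199)² = 0.00158
δQ/Q = √(0.0436) = 0.209
Q = 1.72e+06, so δQ = 0.209 × 1.72e+06 = 3.59e+05.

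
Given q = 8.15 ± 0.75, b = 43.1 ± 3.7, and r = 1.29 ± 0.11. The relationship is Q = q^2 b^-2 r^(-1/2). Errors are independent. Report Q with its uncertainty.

Relative error in a monomial: (δQ/Q)² = Σ (nᵢ · δxᵢ/xᵢ)².
  (2·δq/q)² = (2×0.0920)² = 0.0339;  (-2·δb/b)² = (-2×0.0858)² = 0.0295;  (−½·δr/r)² = (-0.5×0.0853)² = 0.00182
δQ/Q = √(0.0652) = 0.255
Q = 0.0315, so δQ = 0.255 × 0.0315 = 0.00804.

0.0315 ± 0.00804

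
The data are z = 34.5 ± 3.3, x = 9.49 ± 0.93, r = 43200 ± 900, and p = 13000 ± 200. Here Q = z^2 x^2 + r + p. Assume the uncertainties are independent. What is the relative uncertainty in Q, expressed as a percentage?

18.0%

Let w = z^2·x^2 = 1.07e+05. δw/w = √((2·δz/z)² + (2·δx/x)²) = √(0.0366 + 0.0384) = 0.274, so δw = 29400.
Q = w + r + p: δQ = √(δw² + δr² + δp²) = √(8.62e+08 + 8.1e+05 + 40000) = 29400
Q = 1.63e+05, so δQ/Q = 29400/1.63e+05 = 0.180.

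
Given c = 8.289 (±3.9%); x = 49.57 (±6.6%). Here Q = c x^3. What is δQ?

2.04e+05

Each factor contributes (exponent × relative error)² to (δQ/Q)²:
  (1·δc/c)² = (1×0.0390)² = 0.00152;  (3·δx/x)² = (3×0.0660)² = 0.0392
δQ/Q = √(0.0407) = 0.202
Q = 1.01e+06, so δQ = 0.202 × 1.01e+06 = 2.04e+05.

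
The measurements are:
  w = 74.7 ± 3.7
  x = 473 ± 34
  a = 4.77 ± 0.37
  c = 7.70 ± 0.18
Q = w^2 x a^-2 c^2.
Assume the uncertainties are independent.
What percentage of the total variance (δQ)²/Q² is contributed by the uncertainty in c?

5.30%

(δQ/Q)² = (2·δw/w)² + (1·δx/x)² + (-2·δa/a)² + (2·δc/c)²
  w term: (2×0.0495)² = 0.00981
  x term: (1×0.0719)² = 0.00517
  a term: (-2×0.0776)² = 0.0241
  c term: (2×0.0234)² = 0.00219
Total = 0.0412. Share from c = 0.00219/0.0412 = 0.0530.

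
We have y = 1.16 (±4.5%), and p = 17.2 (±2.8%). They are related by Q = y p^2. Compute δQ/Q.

Q is a product of powers, so relative uncertainties combine in quadrature:
  (1·δy/y)² = (1×0.0450)² = 0.00202;  (2·δp/p)² = (2×0.0280)² = 0.00314
δQ/Q = √(0.00516) = 0.0718

0.0718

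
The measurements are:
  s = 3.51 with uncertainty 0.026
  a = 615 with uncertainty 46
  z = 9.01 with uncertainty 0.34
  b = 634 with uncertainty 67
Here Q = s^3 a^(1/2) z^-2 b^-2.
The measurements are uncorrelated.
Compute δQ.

7.51e-06

Relative error in a monomial: (δQ/Q)² = Σ (nᵢ · δxᵢ/xᵢ)².
  (3·δs/s)² = (3×0.00741)² = 0.000494;  (½·δa/a)² = (0.5×0.0748)² = 0.00140;  (-2·δz/z)² = (-2×0.0377)² = 0.00570;  (-2·δb/b)² = (-2×0.106)² = 0.0447
δQ/Q = √(0.0523) = 0.229
Q = 3.29e-05, so δQ = 0.229 × 3.29e-05 = 7.51e-06.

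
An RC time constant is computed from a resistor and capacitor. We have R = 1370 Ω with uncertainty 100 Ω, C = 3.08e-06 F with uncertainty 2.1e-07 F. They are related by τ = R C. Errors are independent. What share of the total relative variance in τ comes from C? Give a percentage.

46.6%

(δτ/τ)² = (1·δR/R)² + (1·δC/C)²
  R term: (1×0.0730)² = 0.00533
  C term: (1×0.0682)² = 0.00465
Total = 0.00998. Share from C = 0.00465/0.00998 = 0.466.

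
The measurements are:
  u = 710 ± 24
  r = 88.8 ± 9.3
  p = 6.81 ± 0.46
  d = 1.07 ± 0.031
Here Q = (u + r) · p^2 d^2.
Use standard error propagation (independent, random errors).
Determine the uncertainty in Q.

6380

Let w = u + r = 799. δw = √(δu² + δr²) = √(576 + 86.5) = 25.7, so δw/w = 0.0322.
Q is then a monomial in w, p, d:
δQ/Q = √((δw/w)² + (2·δp/p)² + (2·δd/d)²) = √(0.00104 + 0.0183 + 0.00336) = 0.150
Q = 42400, so δQ = 0.150 × 42400 = 6380.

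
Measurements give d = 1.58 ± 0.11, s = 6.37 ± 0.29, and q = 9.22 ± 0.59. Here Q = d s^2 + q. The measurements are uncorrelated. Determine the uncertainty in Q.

7.37

Let p = d·s^2 = 64.1. δp/p = √((1·δd/d)² + (2·δs/s)²) = √(0.00485 + 0.00829) = 0.115, so δp = 7.35.
Q = p + q: δQ = √(δp² + δq²) = √(54.0 + 0.348) = 7.37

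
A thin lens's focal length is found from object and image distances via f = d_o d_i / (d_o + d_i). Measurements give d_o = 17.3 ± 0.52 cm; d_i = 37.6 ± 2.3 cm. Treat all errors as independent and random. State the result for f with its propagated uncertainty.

11.8 ± 0.334 cm

∂f/∂d_o = (d_i/(d_o+d_i))² = 0.469;  ∂f/∂d_i = (d_o/(d_o+d_i))² = 0.0993
δf = √((∂f/∂d_o · δd_o)² + (∂f/∂d_i · δd_i)²) = √(0.0595 + 0.0522) = 0.334 cm
f = 11.8 cm.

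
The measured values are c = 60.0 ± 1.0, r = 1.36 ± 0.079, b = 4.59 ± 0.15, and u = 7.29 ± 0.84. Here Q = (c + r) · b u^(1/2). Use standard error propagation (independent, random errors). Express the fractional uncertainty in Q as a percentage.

6.82%

Let w = c + r = 61.4. δw = √(δc² + δr²) = √(1.00 + 0.00624) = 1.00, so δw/w = 0.0163.
Q is then a monomial in w, b, u:
δQ/Q = √((δw/w)² + (1·δb/b)² + (½·δu/u)²) = √(0.000267 + 0.00107 + 0.00332) = 0.0682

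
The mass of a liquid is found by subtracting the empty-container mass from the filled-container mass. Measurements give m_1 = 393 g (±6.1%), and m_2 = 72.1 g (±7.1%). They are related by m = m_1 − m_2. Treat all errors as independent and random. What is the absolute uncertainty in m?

24.5 g

Each term contributes (cᵢ δxᵢ)² to (δm)²:
  (δm_1)² = 575;  (δm_2)² = 26.2
δm = √(601) = 24.5 g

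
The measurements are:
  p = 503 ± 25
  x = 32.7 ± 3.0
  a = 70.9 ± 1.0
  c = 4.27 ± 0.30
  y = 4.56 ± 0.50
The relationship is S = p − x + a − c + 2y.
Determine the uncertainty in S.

Each term contributes (cᵢ δxᵢ)² to (δS)²:
  (δp)² = 625;  (δx)² = 9.00;  (δa)² = 1.00;  (δc)² = 0.0900;  (2·δy)² = 1.00
δS = √(636) = 25.2

25.2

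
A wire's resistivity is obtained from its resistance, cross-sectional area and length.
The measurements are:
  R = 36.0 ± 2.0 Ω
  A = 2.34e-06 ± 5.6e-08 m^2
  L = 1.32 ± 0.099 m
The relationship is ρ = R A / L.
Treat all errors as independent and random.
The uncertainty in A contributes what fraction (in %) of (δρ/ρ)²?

6.17%

(δρ/ρ)² = (1·δR/R)² + (1·δA/A)² + (-1·δL/L)²
  R term: (1×0.0556)² = 0.00309
  A term: (1×0.0239)² = 0.000573
  L term: (-1×0.0750)² = 0.00562
Total = 0.00928. Share from A = 0.000573/0.00928 = 0.0617.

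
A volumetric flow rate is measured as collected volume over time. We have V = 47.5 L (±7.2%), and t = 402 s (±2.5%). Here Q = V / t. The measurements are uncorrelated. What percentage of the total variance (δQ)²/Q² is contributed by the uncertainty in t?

(δQ/Q)² = (1·δV/V)² + (-1·δt/t)²
  V term: (1×0.0720)² = 0.00518
  t term: (-1×0.0250)² = 0.000625
Total = 0.00581. Share from t = 0.000625/0.00581 = 0.108.

10.8%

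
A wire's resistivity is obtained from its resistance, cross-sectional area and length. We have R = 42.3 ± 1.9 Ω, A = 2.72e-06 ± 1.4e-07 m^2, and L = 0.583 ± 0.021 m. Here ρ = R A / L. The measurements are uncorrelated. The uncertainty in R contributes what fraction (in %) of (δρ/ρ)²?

33.8%

(δρ/ρ)² = (1·δR/R)² + (1·δA/A)² + (-1·δL/L)²
  R term: (1×0.0449)² = 0.00202
  A term: (1×0.0515)² = 0.00265
  L term: (-1×0.0360)² = 0.00130
Total = 0.00596. Share from R = 0.00202/0.00596 = 0.338.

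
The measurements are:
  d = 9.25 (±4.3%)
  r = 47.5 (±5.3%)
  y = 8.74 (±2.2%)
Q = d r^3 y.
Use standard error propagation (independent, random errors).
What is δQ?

1.44e+06

Each factor contributes (exponent × relative error)² to (δQ/Q)²:
  (1·δd/d)² = (1×0.0430)² = 0.00185;  (3·δr/r)² = (3×0.0530)² = 0.0253;  (1·δy/y)² = (1×0.0220)² = 0.000484
δQ/Q = √(0.0276) = 0.166
Q = 8.66e+06, so δQ = 0.166 × 8.66e+06 = 1.44e+06.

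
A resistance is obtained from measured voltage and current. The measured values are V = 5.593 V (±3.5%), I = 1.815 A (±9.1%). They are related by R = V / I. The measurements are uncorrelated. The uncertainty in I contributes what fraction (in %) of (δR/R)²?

87.1%

(δR/R)² = (1·δV/V)² + (-1·δI/I)²
  V term: (1×0.0350)² = 0.00123
  I term: (-1×0.0910)² = 0.00828
Total = 0.00951. Share from I = 0.00828/0.00951 = 0.871.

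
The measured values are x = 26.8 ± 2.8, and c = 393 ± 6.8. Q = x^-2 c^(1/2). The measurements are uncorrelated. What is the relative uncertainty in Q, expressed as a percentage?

20.9%

Q is a product of powers, so relative uncertainties combine in quadrature:
  (-2·δx/x)² = (-2×0.104)² = 0.0437;  (½·δc/c)² = (0.5×0.0173)² = 7.48e-05
δQ/Q = √(0.0437) = 0.209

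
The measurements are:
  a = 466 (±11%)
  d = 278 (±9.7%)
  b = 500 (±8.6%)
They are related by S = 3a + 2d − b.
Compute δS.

169

S is a linear combination, so absolute uncertainties add in quadrature:
  (3·δa)² = 23600;  (2·δd)² = 2910;  (δb)² = 1850
δS = √(28400) = 169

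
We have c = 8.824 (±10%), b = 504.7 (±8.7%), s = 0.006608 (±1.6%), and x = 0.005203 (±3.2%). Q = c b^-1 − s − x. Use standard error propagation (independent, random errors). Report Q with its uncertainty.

0.005673 ± 0.00233

Let p = c·b^-1 = 0.01748. δp/p = √((1·δc/c)² + (-1·δb/b)²) = √(0.0100 + 0.00757) = 0.133, so δp = 0.00232.
Q = p − s − x: δQ = √(δp² + δs² + δx²) = √(5.37e-06 + 1.12e-08 + 2.77e-08) = 0.00233
Q = 0.005673.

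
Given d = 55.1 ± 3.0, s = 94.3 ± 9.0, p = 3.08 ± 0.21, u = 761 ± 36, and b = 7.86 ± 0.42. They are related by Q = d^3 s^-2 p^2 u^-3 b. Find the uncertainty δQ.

1.03e-06

Since Q is a product/quotient, work with relative uncertainties:
  (3·δd/d)² = (3×0.0544)² = 0.0267;  (-2·δs/s)² = (-2×0.0954)² = 0.0364;  (2·δp/p)² = (2×0.0682)² = 0.0186;  (-3·δu/u)² = (-3×0.0473)² = 0.0201;  (1·δb/b)² = (1×0.0534)² = 0.00286
δQ/Q = √(0.105) = 0.324
Q = 3.18e-06, so δQ = 0.324 × 3.18e-06 = 1.03e-06.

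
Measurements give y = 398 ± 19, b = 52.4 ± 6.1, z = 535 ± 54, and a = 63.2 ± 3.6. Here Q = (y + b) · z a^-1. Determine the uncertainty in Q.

Let u = y + b = 450. δu = √(δy² + δb²) = √(361 + 37.2) = 20.0, so δu/u = 0.0443.
Q is then a monomial in u, z, a:
δQ/Q = √((δu/u)² + (1·δz/z)² + (-1·δa/a)²) = √(0.00196 + 0.0102 + 0.00324) = 0.124
Q = 3810, so δQ = 0.124 × 3810 = 473.

473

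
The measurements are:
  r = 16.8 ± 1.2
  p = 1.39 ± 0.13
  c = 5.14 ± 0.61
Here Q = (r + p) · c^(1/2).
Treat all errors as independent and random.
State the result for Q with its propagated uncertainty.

41.2 ± 3.67

Let u = r + p = 18.2. δu = √(δr² + δp²) = √(1.44 + 0.0169) = 1.21, so δu/u = 0.0664.
Q is then a monomial in u, c:
δQ/Q = √((δu/u)² + (½·δc/c)²) = √(0.00440 + 0.00352) = 0.0890
Q = 41.2, so δQ = 0.0890 × 41.2 = 3.67.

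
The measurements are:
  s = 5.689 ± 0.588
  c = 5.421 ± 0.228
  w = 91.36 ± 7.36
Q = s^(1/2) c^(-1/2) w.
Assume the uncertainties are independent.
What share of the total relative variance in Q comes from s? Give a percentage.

(δQ/Q)² = (½·δs/s)² + (−½·δc/c)² + (1·δw/w)²
  s term: (0.5×0.103)² = 0.00267
  c term: (-0.5×0.0421)² = 0.000442
  w term: (1×0.0806)² = 0.00649
Total = 0.00960. Share from s = 0.00267/0.00960 = 0.278.

27.8%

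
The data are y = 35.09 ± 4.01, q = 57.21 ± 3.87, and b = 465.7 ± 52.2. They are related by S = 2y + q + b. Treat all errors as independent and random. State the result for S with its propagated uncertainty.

593.1 ± 53.0

For a sum/difference, combine absolute errors in quadrature:
  (2·δy)² = 64.3;  (δq)² = 15.0;  (δb)² = 2720
δS = √(2800) = 53.0
S = 593.1.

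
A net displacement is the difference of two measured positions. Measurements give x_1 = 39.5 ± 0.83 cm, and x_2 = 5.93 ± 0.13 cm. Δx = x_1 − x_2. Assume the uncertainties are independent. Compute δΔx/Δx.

0.0250

Each term contributes (cᵢ δxᵢ)² to (δΔx)²:
  (δx_1)² = 0.689;  (δx_2)² = 0.0169
δΔx = √(0.706) = 0.840 cm
Δx = 33.6 cm, so δΔx/Δx = 0.840/33.6 = 0.0250.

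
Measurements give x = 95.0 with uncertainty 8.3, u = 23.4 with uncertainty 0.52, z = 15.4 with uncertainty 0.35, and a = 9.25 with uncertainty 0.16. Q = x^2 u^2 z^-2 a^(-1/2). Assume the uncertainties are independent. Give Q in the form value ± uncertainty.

6850 ± 1280

Each factor contributes (exponent × relative error)² to (δQ/Q)²:
  (2·δx/x)² = (2×0.0874)² = 0.0305;  (2·δu/u)² = (2×0.0222)² = 0.00198;  (-2·δz/z)² = (-2×0.0227)² = 0.00207;  (−½·δa/a)² = (-0.5×0.0173)² = 7.48e-05
δQ/Q = √(0.0346) = 0.186
Q = 6850, so δQ = 0.186 × 6850 = 1280.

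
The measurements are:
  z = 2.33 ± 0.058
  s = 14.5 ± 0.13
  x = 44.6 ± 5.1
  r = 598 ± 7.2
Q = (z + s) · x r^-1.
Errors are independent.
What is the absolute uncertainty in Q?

Let u = z + s = 16.8. δu = √(δz² + δs²) = √(0.00336 + 0.0169) = 0.142, so δu/u = 0.00846.
Q is then a monomial in u, x, r:
δQ/Q = √((δu/u)² + (1·δx/x)² + (-1·δr/r)²) = √(7.15e-05 + 0.0131 + 0.000145) = 0.115
Q = 1.26, so δQ = 0.115 × 1.26 = 0.145.

0.145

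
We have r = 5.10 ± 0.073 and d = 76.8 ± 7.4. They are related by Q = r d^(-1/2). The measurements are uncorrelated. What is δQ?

0.0292

For a monomial Q ∝ r, d^(-1/2), fractional errors add in quadrature:
  (1·δr/r)² = (1×0.0143)² = 0.000205;  (−½·δd/d)² = (-0.5×0.0964)² = 0.00232
δQ/Q = √(0.00253) = 0.0503
Q = 0.582, so δQ = 0.0503 × 0.582 = 0.0292.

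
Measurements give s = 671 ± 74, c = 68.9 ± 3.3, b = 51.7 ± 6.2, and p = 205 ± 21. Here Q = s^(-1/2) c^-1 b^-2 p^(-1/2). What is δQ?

3.75e-09

Each factor contributes (exponent × relative error)² to (δQ/Q)²:
  (−½·δs/s)² = (-0.5×0.110)² = 0.00304;  (-1·δc/c)² = (-1×0.0479)² = 0.00229;  (-2·δb/b)² = (-2×0.120)² = 0.0575;  (−½·δp/p)² = (-0.5×0.102)² = 0.00262
δQ/Q = √(0.0655) = 0.256
Q = 1.46e-08, so δQ = 0.256 × 1.46e-08 = 3.75e-09.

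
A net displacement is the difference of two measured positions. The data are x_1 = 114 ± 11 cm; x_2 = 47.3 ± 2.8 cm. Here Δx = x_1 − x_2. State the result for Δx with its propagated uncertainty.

Δx is a linear combination, so absolute uncertainties add in quadrature:
  (δx_1)² = 121;  (δx_2)² = 7.84
δΔx = √(129) = 11.4 cm
Δx = 66.7 cm.

66.7 ± 11.4 cm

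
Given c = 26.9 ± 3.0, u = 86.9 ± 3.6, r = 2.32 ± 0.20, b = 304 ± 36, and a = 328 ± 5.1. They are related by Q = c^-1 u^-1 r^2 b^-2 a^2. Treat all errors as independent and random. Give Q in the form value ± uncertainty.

Since Q is a product/quotient, work with relative uncertainties:
  (-1·δc/c)² = (-1×0.112)² = 0.0124;  (-1·δu/u)² = (-1×0.0414)² = 0.00172;  (2·δr/r)² = (2×0.0862)² = 0.0297;  (-2·δb/b)² = (-2×0.118)² = 0.0561;  (2·δa/a)² = (2×0.0155)² = 0.000967
δQ/Q = √(0.101) = 0.318
Q = 0.00268, so δQ = 0.318 × 0.00268 = 0.000852.

0.00268 ± 0.000852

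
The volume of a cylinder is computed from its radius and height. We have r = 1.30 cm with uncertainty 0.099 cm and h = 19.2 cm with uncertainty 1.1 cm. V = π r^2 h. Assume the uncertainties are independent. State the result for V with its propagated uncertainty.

Each factor contributes (exponent × relative error)² to (δV/V)²:
  (2·δr/r)² = (2×0.0762)² = 0.0232;  (1·δh/h)² = (1×0.0573)² = 0.00328
δV/V = √(0.0265) = 0.163
V = 102 cm^3, so δV = 0.163 × 102 = 16.6 cm^3.

102 ± 16.6 cm^3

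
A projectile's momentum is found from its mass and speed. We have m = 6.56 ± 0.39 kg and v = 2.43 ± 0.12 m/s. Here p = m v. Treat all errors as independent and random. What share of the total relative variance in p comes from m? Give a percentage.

59.2%

(δp/p)² = (1·δm/m)² + (1·δv/v)²
  m term: (1×0.0595)² = 0.00353
  v term: (1×0.0494)² = 0.00244
Total = 0.00597. Share from m = 0.00353/0.00597 = 0.592.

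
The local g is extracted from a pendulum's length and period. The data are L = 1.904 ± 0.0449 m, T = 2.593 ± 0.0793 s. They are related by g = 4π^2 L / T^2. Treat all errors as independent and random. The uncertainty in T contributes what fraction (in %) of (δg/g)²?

87.1%

(δg/g)² = (1·δL/L)² + (-2·δT/T)²
  L term: (1×0.0236)² = 0.000556
  T term: (-2×0.0306)² = 0.00374
Total = 0.00430. Share from T = 0.00374/0.00430 = 0.871.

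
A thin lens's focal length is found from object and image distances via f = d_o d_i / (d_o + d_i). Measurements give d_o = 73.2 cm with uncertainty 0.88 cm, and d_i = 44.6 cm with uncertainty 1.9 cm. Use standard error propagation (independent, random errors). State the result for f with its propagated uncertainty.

27.7 ± 0.744 cm

∂f/∂d_o = (d_i/(d_o+d_i))² = 0.143;  ∂f/∂d_i = (d_o/(d_o+d_i))² = 0.386
δf = √((∂f/∂d_o · δd_o)² + (∂f/∂d_i · δd_i)²) = √(0.0159 + 0.538) = 0.744 cm
f = 27.7 cm.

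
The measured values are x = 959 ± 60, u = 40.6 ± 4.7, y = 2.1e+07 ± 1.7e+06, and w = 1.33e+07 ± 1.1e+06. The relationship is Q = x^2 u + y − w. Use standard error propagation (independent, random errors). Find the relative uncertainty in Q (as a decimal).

0.148

Let p = x^2·u = 3.73e+07. δp/p = √((2·δx/x)² + (1·δu/u)²) = √(0.0157 + 0.0134) = 0.170, so δp = 6.37e+06.
Q = p + y − w: δQ = √(δp² + δy² + δw²) = √(4.05e+13 + 2.89e+12 + 1.21e+12) = 6.68e+06
Q = 4.5e+07, so δQ/Q = 6.68e+06/4.5e+07 = 0.148.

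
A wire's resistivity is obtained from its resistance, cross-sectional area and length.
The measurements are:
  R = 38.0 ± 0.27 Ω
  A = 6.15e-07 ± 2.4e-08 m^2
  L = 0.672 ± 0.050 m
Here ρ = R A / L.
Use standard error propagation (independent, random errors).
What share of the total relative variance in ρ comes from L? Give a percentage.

(δρ/ρ)² = (1·δR/R)² + (1·δA/A)² + (-1·δL/L)²
  R term: (1×0.00711)² = 5.05e-05
  A term: (1×0.0390)² = 0.00152
  L term: (-1×0.0744)² = 0.00554
Total = 0.00711. Share from L = 0.00554/0.00711 = 0.779.

77.9%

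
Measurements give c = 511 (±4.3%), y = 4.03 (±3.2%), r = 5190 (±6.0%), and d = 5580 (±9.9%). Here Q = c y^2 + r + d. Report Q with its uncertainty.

19100 ± 901

Let p = c·y^2 = 8300. δp/p = √((1·δc/c)² + (2·δy/y)²) = √(0.00185 + 0.00410) = 0.0771, so δp = 640.
Q = p + r + d: δQ = √(δp² + δr² + δd²) = √(4.09e+05 + 97000 + 3.05e+05) = 901
Q = 19100.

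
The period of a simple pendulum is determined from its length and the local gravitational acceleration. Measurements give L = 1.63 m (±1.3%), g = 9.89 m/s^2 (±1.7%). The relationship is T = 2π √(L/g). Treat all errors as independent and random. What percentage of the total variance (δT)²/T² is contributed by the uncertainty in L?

36.9%

(δT/T)² = (½·δL/L)² + (−½·δg/g)²
  L term: (0.5×0.0130)² = 4.23e-05
  g term: (-0.5×0.0170)² = 7.23e-05
Total = 0.000115. Share from L = 4.23e-05/0.000115 = 0.369.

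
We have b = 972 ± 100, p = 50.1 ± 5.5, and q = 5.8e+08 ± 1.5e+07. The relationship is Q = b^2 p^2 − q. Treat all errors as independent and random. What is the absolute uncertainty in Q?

7.14e+08

Let w = b^2·p^2 = 2.37e+09. δw/w = √((2·δb/b)² + (2·δp/p)²) = √(0.0423 + 0.0482) = 0.301, so δw = 7.14e+08.
Q = w − q: δQ = √(δw² + δq²) = √(5.09e+17 + 2.25e+14) = 7.14e+08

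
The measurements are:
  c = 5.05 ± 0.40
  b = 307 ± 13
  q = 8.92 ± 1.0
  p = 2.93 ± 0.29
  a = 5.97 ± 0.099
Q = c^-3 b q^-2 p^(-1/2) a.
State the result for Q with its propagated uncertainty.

0.104 ± 0.0349

Relative error in a monomial: (δQ/Q)² = Σ (nᵢ · δxᵢ/xᵢ)².
  (-3·δc/c)² = (-3×0.0792)² = 0.0565;  (1·δb/b)² = (1×0.0423)² = 0.00179;  (-2·δq/q)² = (-2×0.112)² = 0.0503;  (−½·δp/p)² = (-0.5×0.0990)² = 0.00245;  (1·δa/a)² = (1×0.0166)² = 0.000275
δQ/Q = √(0.111) = 0.334
Q = 0.104, so δQ = 0.334 × 0.104 = 0.0349.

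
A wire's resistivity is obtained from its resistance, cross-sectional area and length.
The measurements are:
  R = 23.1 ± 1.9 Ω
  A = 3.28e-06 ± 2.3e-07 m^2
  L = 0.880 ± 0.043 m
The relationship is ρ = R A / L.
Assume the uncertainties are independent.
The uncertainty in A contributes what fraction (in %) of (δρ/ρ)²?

34.9%

(δρ/ρ)² = (1·δR/R)² + (1·δA/A)² + (-1·δL/L)²
  R term: (1×0.0823)² = 0.00677
  A term: (1×0.0701)² = 0.00492
  L term: (-1×0.0489)² = 0.00239
Total = 0.0141. Share from A = 0.00492/0.0141 = 0.349.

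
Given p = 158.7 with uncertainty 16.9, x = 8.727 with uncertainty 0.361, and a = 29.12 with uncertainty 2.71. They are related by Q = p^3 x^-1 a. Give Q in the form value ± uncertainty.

(1.334 ± 0.447) × 10^7

Relative error in a monomial: (δQ/Q)² = Σ (nᵢ · δxᵢ/xᵢ)².
  (3·δp/p)² = (3×0.106)² = 0.102;  (-1·δx/x)² = (-1×0.0414)² = 0.00171;  (1·δa/a)² = (1×0.0931)² = 0.00866
δQ/Q = √(0.112) = 0.335
Q = 1.334e+07, so δQ = 0.335 × 1.334e+07 = 4.47e+06.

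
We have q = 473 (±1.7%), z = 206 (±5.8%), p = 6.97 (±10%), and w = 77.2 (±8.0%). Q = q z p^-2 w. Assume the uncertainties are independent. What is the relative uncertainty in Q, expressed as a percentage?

22.4%

Since Q is a product/quotient, work with relative uncertainties:
  (1·δq/q)² = (1×0.0170)² = 0.000289;  (1·δz/z)² = (1×0.0580)² = 0.00336;  (-2·δp/p)² = (-2×0.100)² = 0.0400;  (1·δw/w)² = (1×0.0800)² = 0.00640
δQ/Q = √(0.0501) = 0.224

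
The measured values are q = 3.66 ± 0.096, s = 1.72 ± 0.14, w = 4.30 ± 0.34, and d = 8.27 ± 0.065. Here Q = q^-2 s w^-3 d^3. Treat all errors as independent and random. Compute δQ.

Products/powers → add relative errors in quadrature, weighted by exponent:
  (-2·δq/q)² = (-2×0.0262)² = 0.00275;  (1·δs/s)² = (1×0.0814)² = 0.00663;  (-3·δw/w)² = (-3×0.0791)² = 0.0563;  (3·δd/d)² = (3×0.00786)² = 0.000556
δQ/Q = √(0.0662) = 0.257
Q = 0.913, so δQ = 0.257 × 0.913 = 0.235.

0.235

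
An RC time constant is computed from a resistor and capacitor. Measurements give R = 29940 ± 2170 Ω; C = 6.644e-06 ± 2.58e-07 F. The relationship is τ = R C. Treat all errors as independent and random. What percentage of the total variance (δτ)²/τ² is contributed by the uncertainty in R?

77.7%

(δτ/τ)² = (1·δR/R)² + (1·δC/C)²
  R term: (1×0.0725)² = 0.00525
  C term: (1×0.0388)² = 0.00151
Total = 0.00676. Share from R = 0.00525/0.00676 = 0.777.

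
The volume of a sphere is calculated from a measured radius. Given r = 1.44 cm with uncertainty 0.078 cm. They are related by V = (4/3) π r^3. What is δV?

2.03 cm^3

Each factor contributes (exponent × relative error)² to (δV/V)²:
  (3·δr/r)² = (3×0.0542)² = 0.0264
δV/V = √(0.0264) = 0.163
V = 12.5 cm^3, so δV = 0.163 × 12.5 = 2.03 cm^3.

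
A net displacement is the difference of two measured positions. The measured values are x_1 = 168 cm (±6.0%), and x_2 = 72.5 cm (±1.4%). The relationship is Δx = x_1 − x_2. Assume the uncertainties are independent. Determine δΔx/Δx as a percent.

10.6%

Sums and differences: (δΔx)² = Σ (cᵢ δxᵢ)².
  (δx_1)² = 102;  (δx_2)² = 1.03
δΔx = √(103) = 10.1 cm
Δx = 95.5 cm, so δΔx/Δx = 10.1/95.5 = 0.106.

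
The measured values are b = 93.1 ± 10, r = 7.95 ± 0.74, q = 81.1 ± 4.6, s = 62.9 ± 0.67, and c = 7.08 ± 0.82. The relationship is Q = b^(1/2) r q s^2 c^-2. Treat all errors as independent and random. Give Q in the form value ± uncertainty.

(4.91 ± 1.29) × 10^5

Q is a product of powers, so relative uncertainties combine in quadrature:
  (½·δb/b)² = (0.5×0.107)² = 0.00288;  (1·δr/r)² = (1×0.0931)² = 0.00866;  (1·δq/q)² = (1×0.0567)² = 0.00322;  (2·δs/s)² = (2×0.0107)² = 0.000454;  (-2·δc/c)² = (-2×0.116)² = 0.0537
δQ/Q = √(0.0689) = 0.262
Q = 4.91e+05, so δQ = 0.262 × 4.91e+05 = 1.29e+05.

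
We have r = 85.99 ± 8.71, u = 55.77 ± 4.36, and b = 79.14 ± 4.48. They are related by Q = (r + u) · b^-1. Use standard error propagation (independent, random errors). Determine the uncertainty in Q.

Let w = r + u = 141.8. δw = √(δr² + δu²) = √(75.9 + 19.0) = 9.74, so δw/w = 0.0687.
Q is then a monomial in w, b:
δQ/Q = √((δw/w)² + (-1·δb/b)²) = √(0.00472 + 0.00320) = 0.0890
Q = 1.791, so δQ = 0.0890 × 1.791 = 0.159.

0.159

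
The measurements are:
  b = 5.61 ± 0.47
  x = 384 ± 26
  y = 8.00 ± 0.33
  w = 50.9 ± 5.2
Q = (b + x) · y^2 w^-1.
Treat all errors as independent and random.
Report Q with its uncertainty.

490 ± 72.2

Let u = b + x = 390. δu = √(δb² + δx²) = √(0.221 + 676) = 26.0, so δu/u = 0.0667.
Q is then a monomial in u, y, w:
δQ/Q = √((δu/u)² + (2·δy/y)² + (-1·δw/w)²) = √(0.00445 + 0.00681 + 0.0104) = 0.147
Q = 490, so δQ = 0.147 × 490 = 72.2.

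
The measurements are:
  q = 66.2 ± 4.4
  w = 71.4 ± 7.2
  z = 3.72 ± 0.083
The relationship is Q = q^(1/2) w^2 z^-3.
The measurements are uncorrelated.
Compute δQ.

Q is a product of powers, so relative uncertainties combine in quadrature:
  (½·δq/q)² = (0.5×0.0665)² = 0.00110;  (2·δw/w)² = (2×0.101)² = 0.0407;  (-3·δz/z)² = (-3×0.0223)² = 0.00448
δQ/Q = √(0.0463) = 0.215
Q = 806, so δQ = 0.215 × 806 = 173.

173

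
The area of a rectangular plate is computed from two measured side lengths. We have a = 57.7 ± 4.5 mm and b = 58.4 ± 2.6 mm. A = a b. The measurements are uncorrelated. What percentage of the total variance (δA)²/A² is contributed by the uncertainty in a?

(δA/A)² = (1·δa/a)² + (1·δb/b)²
  a term: (1×0.0780)² = 0.00608
  b term: (1×0.0445)² = 0.00198
Total = 0.00806. Share from a = 0.00608/0.00806 = 0.754.

75.4%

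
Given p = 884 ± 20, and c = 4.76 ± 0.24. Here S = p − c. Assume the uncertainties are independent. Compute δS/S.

Each term contributes (cᵢ δxᵢ)² to (δS)²:
  (δp)² = 400;  (δc)² = 0.0576
δS = √(400) = 20.0
S = 879, so δS/S = 20.0/879 = 0.0227.

0.0227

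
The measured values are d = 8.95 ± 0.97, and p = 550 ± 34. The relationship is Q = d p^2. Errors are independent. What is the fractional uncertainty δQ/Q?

0.164

Q is a product of powers, so relative uncertainties combine in quadrature:
  (1·δd/d)² = (1×0.108)² = 0.0117;  (2·δp/p)² = (2×0.0618)² = 0.0153
δQ/Q = √(0.0270) = 0.164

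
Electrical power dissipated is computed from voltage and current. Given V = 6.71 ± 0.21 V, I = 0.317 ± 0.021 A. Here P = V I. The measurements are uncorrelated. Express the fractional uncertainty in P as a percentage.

Relative error in a monomial: (δP/P)² = Σ (nᵢ · δxᵢ/xᵢ)².
  (1·δV/V)² = (1×0.0313)² = 0.000979;  (1·δI/I)² = (1×0.0662)² = 0.00439
δP/P = √(0.00537) = 0.0733

7.33%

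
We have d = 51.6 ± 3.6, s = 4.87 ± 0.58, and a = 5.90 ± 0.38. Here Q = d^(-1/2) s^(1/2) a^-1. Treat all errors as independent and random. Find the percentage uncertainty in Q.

Q is a product of powers, so relative uncertainties combine in quadrature:
  (−½·δd/d)² = (-0.5×0.0698)² = 0.00122;  (½·δs/s)² = (0.5×0.119)² = 0.00355;  (-1·δa/a)² = (-1×0.0644)² = 0.00415
δQ/Q = √(0.00891) = 0.0944

9.44%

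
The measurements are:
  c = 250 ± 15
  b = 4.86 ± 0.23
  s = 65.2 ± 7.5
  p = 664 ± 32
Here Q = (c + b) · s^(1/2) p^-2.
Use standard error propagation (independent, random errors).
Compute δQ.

0.000592

Let u = c + b = 255. δu = √(δc² + δb²) = √(225 + 0.0529) = 15.0, so δu/u = 0.0589.
Q is then a monomial in u, s, p:
δQ/Q = √((δu/u)² + (½·δs/s)² + (-2·δp/p)²) = √(0.00346 + 0.00331 + 0.00929) = 0.127
Q = 0.00467, so δQ = 0.127 × 0.00467 = 0.000592.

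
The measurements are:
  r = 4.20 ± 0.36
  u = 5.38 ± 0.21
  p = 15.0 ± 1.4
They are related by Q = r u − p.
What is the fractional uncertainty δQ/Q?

Let w = r·u = 22.6. δw/w = √((1·δr/r)² + (1·δu/u)²) = √(0.00735 + 0.00152) = 0.0942, so δw = 2.13.
Q = w − p: δQ = √(δw² + δp²) = √(4.53 + 1.96) = 2.55
Q = 7.60, so δQ/Q = 2.55/7.60 = 0.335.

0.335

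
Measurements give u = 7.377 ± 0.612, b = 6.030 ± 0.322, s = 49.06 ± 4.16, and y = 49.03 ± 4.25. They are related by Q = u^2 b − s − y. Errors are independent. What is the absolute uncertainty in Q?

Let p = u^2·b = 328.2. δp/p = √((2·δu/u)² + (1·δb/b)²) = √(0.0275 + 0.00285) = 0.174, so δp = 57.2.
Q = p − s − y: δQ = √(δp² + δs² + δy²) = √(3270 + 17.3 + 18.1) = 57.5

57.5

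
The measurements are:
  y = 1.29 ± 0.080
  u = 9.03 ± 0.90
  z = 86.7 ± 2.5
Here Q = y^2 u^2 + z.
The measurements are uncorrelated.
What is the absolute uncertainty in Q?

32.0

Let p = y^2·u^2 = 136. δp/p = √((2·δy/y)² + (2·δu/u)²) = √(0.0154 + 0.0397) = 0.235, so δp = 31.9.
Q = p + z: δQ = √(δp² + δz²) = √(1010 + 6.25) = 32.0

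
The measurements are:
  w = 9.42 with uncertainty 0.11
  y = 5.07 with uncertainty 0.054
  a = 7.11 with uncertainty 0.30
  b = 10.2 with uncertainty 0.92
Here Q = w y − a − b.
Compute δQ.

1.23

Let p = w·y = 47.8. δp/p = √((1·δw/w)² + (1·δy/y)²) = √(0.000136 + 0.000113) = 0.0158, so δp = 0.755.
Q = p − a − b: δQ = √(δp² + δa² + δb²) = √(0.570 + 0.0900 + 0.846) = 1.23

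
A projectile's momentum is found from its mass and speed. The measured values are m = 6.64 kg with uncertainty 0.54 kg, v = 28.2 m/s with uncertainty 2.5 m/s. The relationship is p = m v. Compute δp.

For a monomial p ∝ m, v, fractional errors add in quadrature:
  (1·δm/m)² = (1×0.0813)² = 0.00661;  (1·δv/v)² = (1×0.0887)² = 0.00786
δp/p = √(0.0145) = 0.120
p = 187 kg·m/s, so δp = 0.120 × 187 = 22.5 kg·m/s.

22.5 kg·m/s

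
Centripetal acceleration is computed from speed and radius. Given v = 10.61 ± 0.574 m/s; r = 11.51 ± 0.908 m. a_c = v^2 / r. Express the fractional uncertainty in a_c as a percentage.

Relative error in a monomial: (δa_c/a_c)² = Σ (nᵢ · δxᵢ/xᵢ)².
  (2·δv/v)² = (2×0.0541)² = 0.0117;  (-1·δr/r)² = (-1×0.0789)² = 0.00622
δa_c/a_c = √(0.0179) = 0.134

13.4%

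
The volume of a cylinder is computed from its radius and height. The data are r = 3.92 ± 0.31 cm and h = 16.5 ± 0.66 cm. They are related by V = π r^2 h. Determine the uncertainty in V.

Since V is a product/quotient, work with relative uncertainties:
  (2·δr/r)² = (2×0.0791)² = 0.0250;  (1·δh/h)² = (1×0.0400)² = 0.00160
δV/V = √(0.0266) = 0.163
V = 797 cm^3, so δV = 0.163 × 797 = 130 cm^3.

130 cm^3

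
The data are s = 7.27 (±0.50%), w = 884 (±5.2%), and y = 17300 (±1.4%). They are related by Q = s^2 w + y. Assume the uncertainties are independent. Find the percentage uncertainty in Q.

3.88%

Let p = s^2·w = 46700. δp/p = √((2·δs/s)² + (1·δw/w)²) = √(0.000100 + 0.00270) = 0.0530, so δp = 2470.
Q = p + y: δQ = √(δp² + δy²) = √(6.12e+06 + 58700) = 2490
Q = 64000, so δQ/Q = 2490/64000 = 0.0388.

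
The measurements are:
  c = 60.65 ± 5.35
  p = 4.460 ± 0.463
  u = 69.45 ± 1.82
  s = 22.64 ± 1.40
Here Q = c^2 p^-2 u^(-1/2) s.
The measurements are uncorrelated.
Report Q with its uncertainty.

502.4 ± 141

For a monomial Q ∝ c^2, p^-2, u^(-1/2), s, fractional errors add in quadrature:
  (2·δc/c)² = (2×0.0882)² = 0.0311;  (-2·δp/p)² = (-2×0.104)² = 0.0431;  (−½·δu/u)² = (-0.5×0.0262)² = 0.000172;  (1·δs/s)² = (1×0.0618)² = 0.00382
δQ/Q = √(0.0782) = 0.280
Q = 502.4, so δQ = 0.280 × 502.4 = 141.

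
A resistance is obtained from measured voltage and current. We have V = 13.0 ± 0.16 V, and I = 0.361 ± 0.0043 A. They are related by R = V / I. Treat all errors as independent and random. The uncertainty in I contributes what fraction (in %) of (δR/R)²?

48.4%

(δR/R)² = (1·δV/V)² + (-1·δI/I)²
  V term: (1×0.0123)² = 0.000151
  I term: (-1×0.0119)² = 0.000142
Total = 0.000293. Share from I = 0.000142/0.000293 = 0.484.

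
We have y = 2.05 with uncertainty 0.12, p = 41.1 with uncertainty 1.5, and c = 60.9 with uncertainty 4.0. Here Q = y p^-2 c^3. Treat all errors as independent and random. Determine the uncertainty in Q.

For a monomial Q ∝ y, p^-2, c^3, fractional errors add in quadrature:
  (1·δy/y)² = (1×0.0585)² = 0.00343;  (-2·δp/p)² = (-2×0.0365)² = 0.00533;  (3·δc/c)² = (3×0.0657)² = 0.0388
δQ/Q = √(0.0476) = 0.218
Q = 274, so δQ = 0.218 × 274 = 59.8.

59.8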